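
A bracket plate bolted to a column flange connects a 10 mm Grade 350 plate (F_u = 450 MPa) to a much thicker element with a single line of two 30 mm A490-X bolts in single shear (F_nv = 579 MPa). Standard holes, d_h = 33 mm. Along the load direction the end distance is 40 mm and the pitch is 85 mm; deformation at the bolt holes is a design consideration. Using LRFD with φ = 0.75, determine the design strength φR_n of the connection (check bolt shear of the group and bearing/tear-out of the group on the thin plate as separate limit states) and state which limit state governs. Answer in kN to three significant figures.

Bolt shear: A_b = π·30²/4 = 706.9 mm²; R_n = 579 × 706.9 × 2 × 1 / 1000 = 818.5 kN → 0.75 × 818.5 = 614 kN.
Bearing (1.2 l_c t F_u ≤ 2.4 d t F_u): upper limit = 2.4·30·10·450 / 1000 = 324 kN.
  Edge l_c = 40 − 33/2 = 23.5 → r_n = 126.9 kN; interior l_c = 85 − 33 = 52 → r_n = 280.8 kN.
  R_n,bearing = 1·126.9 + 1·280.8 = 407.7 kN → 0.75 × 407.7 = 306 kN.
Bearing governs: 306 kN.

306 kN (bearing governs)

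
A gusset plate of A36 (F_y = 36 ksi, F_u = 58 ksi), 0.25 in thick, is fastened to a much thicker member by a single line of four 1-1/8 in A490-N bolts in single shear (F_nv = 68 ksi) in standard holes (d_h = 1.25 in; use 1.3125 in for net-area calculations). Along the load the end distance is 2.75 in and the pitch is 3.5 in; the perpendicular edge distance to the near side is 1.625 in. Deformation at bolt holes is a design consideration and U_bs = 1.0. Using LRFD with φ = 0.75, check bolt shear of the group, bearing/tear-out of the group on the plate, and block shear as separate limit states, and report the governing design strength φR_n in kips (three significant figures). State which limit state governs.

64.2 kips (block shear governs)

Bolt shear: A_b = π·1.125²/4 = 0.994 in²; R_n = 68 × 0.994 × 4 × 1 = 270.4 kips → 0.75 × 270.4 = 203 kips.
Bearing: edge l_c = 2.125, r_n = 36.97 kips; interior l_c = 2.25, r_n = 39.15 kips; R_n = 36.97 + 3·39.15 = 154.4 kips → 116 kips.
Block shear: A_gv = 3.312, A_nv = 2.164, A_nt = 0.2422 in²; R_n = min(0.6F_uA_nv, 0.6F_yA_gv) + U_bs·F_u·A_nt = 85.6 kips → 64.2 kips.
Block shear governs: 64.2 kips.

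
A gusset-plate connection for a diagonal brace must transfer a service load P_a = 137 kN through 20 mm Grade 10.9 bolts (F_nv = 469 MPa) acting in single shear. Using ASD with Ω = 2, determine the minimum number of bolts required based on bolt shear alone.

A_b = π·20²/4 = 314.2 mm².
Per-bolt allowable strength R_n/Ω = 469 × 314.2 × 1 / 1000 / 2 = 73.67 kN.
n ≥ 137 / 73.67 = 1.86 → use 2 bolts.

2 bolts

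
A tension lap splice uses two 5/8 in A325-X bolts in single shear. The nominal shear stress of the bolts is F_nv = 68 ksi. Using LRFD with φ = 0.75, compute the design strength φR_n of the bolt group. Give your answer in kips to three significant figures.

31.3 kips

A_b = π × 0.625² / 4 = 0.3068 in².
R_n = F_nv · A_b · n · n_s = 68 × 0.3068 × 2 × 1 = 41.72 kips.
Design strength φR_n = 0.75 × 41.72 = 31.3 kips.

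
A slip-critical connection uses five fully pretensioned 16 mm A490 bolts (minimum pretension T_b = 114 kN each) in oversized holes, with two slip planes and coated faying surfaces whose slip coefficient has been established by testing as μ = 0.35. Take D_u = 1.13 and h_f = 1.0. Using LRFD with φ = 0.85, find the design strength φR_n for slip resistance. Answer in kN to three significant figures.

R_n = μ · D_u · h_f · T_b · n_s · n_b = 0.35 × 1.13 × 1.0 × 114 × 2 × 5 = 450.9 kN.
Design strength φR_n = 0.85 × 450.9 = 383 kN.

383 kN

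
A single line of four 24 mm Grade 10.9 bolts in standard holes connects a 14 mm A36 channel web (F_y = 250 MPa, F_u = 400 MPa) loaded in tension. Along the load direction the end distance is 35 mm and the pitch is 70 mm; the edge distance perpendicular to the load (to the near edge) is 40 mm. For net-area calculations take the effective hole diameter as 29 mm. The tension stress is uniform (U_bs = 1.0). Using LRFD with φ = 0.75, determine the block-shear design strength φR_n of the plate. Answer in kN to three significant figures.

469 kN

Shear plane L_v = 35 + 3·70 = 245 mm; A_gv = 245 × 14 = 3430 mm².
A_nv = (245 − 3.5·29) × 14 = 2009 mm².
A_nt = (40 − 0.5·29) × 14 = 357 mm².
0.6 F_u A_nv = 482.2 kN; 0.6 F_y A_gv = 514.5 kN → shear rupture governs the shear term.
R_n = 482.2 + 1.0 × 400 × 357 / 1000 = 625 kN.
Design strength φR_n = 0.75 × 625 = 469 kN.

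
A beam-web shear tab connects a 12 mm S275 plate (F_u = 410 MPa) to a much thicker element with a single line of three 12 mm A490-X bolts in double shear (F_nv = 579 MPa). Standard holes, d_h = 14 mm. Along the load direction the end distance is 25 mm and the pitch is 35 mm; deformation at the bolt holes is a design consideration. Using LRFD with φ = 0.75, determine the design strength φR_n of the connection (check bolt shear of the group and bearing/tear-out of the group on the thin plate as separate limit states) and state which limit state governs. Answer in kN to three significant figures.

Bolt shear: A_b = π·12²/4 = 113.1 mm²; R_n = 579 × 113.1 × 3 × 2 / 1000 = 392.9 kN → 0.75 × 392.9 = 295 kN.
Bearing (1.2 l_c t F_u ≤ 2.4 d t F_u): upper limit = 2.4·12·12·410 / 1000 = 141.7 kN.
  Edge l_c = 25 − 14/2 = 18 → r_n = 106.3 kN; interior l_c = 35 − 14 = 21 → r_n = 124 kN.
  R_n,bearing = 1·106.3 + 2·124 = 354.2 kN → 0.75 × 354.2 = 266 kN.
Bearing governs: 266 kN.

266 kN (bearing governs)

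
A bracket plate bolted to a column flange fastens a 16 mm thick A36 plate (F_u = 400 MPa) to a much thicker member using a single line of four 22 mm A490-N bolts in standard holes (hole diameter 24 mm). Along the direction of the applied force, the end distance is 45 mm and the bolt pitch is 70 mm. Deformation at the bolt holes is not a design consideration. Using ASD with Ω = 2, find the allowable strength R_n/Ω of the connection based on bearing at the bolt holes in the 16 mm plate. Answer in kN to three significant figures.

Per bolt r_n = 1.5 l_c t F_u ≤ 3.0 d t F_u; upper limit = 3.0 × 22 × 16 × 400 / 1000 = 422.4 kN.
Edge bolt: l_c = 45 − 24/2 = 33 mm → 1.5 × 33 × 16 × 400 / 1000 = 316.8 → r_n = 316.8 kN.
Interior bolts: l_c = 70 − 24 = 46 mm → 1.5 × 46 × 16 × 400 / 1000 = 441.6 → r_n = 422.4 kN.
R_n = 1 × 316.8 + 3 × 422.4 = 1584 kN.
Allowable strength R_n/Ω = 1584 / 2 = 792 kN.

792 kN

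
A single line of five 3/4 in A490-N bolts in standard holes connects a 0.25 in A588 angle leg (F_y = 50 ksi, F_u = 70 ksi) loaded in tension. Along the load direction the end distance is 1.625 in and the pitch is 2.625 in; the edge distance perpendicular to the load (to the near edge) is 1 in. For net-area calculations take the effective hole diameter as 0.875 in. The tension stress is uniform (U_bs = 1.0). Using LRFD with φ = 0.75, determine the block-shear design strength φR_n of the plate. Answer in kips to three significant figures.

Shear plane L_v = 1.625 + 4·2.625 = 12.12 in; A_gv = 12.12 × 0.25 = 3.031 in².
A_nv = (12.12 − 4.5·0.875) × 0.25 = 2.047 in².
A_nt = (1 − 0.5·0.875) × 0.25 = 0.1406 in².
0.6 F_u A_nv = 85.97 kips; 0.6 F_y A_gv = 90.94 kips → shear rupture governs the shear term.
R_n = 85.97 + 1.0 × 70 × 0.1406 = 95.81 kips.
Design strength φR_n = 0.75 × 95.81 = 71.9 kips.

71.9 kips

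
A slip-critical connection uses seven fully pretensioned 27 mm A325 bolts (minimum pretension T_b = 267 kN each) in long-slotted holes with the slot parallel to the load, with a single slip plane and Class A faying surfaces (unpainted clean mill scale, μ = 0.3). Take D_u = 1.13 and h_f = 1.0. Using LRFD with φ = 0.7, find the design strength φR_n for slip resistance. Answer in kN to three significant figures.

444 kN

R_n = μ · D_u · h_f · T_b · n_s · n_b = 0.3 × 1.13 × 1.0 × 267 × 1 × 7 = 633.6 kN.
Design strength φR_n = 0.7 × 633.6 = 444 kN.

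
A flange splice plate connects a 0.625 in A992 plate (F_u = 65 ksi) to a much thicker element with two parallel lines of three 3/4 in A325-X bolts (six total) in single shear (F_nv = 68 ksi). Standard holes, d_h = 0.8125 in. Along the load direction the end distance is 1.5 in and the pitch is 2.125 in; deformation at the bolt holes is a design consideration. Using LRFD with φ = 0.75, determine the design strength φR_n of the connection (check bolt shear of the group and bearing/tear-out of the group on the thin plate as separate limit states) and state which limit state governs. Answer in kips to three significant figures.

135 kips (bolt shear governs)

Bolt shear: A_b = π·0.75²/4 = 0.4418 in²; R_n = 68 × 0.4418 × 6 × 1 = 180.2 kips → 0.75 × 180.2 = 135 kips.
Bearing (1.2 l_c t F_u ≤ 2.4 d t F_u): upper limit = 2.4·0.75·0.625·65 = 73.12 kips.
  Edge l_c = 1.5 − 0.8125/2 = 1.094 → r_n = 53.32 kips; interior l_c = 2.125 − 0.8125 = 1.312 → r_n = 63.98 kips.
  R_n,bearing = 2·53.32 + 4·63.98 = 362.6 kips → 0.75 × 362.6 = 272 kips.
Bolt shear governs: 135 kips.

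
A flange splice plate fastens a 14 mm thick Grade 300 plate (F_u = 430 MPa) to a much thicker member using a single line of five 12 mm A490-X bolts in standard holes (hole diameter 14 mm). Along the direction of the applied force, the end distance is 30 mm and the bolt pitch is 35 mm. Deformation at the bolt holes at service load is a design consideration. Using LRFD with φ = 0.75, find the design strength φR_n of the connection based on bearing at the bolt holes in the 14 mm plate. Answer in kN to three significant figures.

Per bolt r_n = 1.2 l_c t F_u ≤ 2.4 d t F_u; upper limit = 2.4 × 12 × 14 × 430 / 1000 = 173.4 kN.
Edge bolt: l_c = 30 − 14/2 = 23 mm → 1.2 × 23 × 14 × 430 / 1000 = 166.2 → r_n = 166.2 kN.
Interior bolts: l_c = 35 − 14 = 21 mm → 1.2 × 21 × 14 × 430 / 1000 = 151.7 → r_n = 151.7 kN.
R_n = 1 × 166.2 + 4 × 151.7 = 773 kN.
Design strength φR_n = 0.75 × 773 = 580 kN.

580 kN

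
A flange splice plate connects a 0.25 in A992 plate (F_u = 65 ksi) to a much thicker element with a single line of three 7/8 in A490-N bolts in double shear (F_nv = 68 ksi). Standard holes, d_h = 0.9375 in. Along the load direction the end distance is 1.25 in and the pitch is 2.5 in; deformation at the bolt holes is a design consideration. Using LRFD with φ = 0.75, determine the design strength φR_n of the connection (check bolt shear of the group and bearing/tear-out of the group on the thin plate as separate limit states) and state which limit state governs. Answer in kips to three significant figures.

57.1 kips (bearing governs)

Bolt shear: A_b = π·0.875²/4 = 0.6013 in²; R_n = 68 × 0.6013 × 3 × 2 = 245.3 kips → 0.75 × 245.3 = 184 kips.
Bearing (1.2 l_c t F_u ≤ 2.4 d t F_u): upper limit = 2.4·0.875·0.25·65 = 34.12 kips.
  Edge l_c = 1.25 − 0.9375/2 = 0.7812 → r_n = 15.23 kips; interior l_c = 2.5 − 0.9375 = 1.562 → r_n = 30.47 kips.
  R_n,bearing = 1·15.23 + 2·30.47 = 76.17 kips → 0.75 × 76.17 = 57.1 kips.
Bearing governs: 57.1 kips.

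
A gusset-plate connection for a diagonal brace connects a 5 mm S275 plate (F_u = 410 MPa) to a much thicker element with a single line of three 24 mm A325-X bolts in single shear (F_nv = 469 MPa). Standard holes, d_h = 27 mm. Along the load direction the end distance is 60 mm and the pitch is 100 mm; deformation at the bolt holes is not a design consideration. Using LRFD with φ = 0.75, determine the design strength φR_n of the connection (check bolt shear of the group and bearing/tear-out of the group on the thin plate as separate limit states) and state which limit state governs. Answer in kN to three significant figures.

Bolt shear: A_b = π·24²/4 = 452.4 mm²; R_n = 469 × 452.4 × 3 × 1 / 1000 = 636.5 kN → 0.75 × 636.5 = 477 kN.
Bearing (1.5 l_c t F_u ≤ 3.0 d t F_u): upper limit = 3.0·24·5·410 / 1000 = 147.6 kN.
  Edge l_c = 60 − 27/2 = 46.5 → r_n = 143 kN; interior l_c = 100 − 27 = 73 → r_n = 147.6 kN.
  R_n,bearing = 1·143 + 2·147.6 = 438.2 kN → 0.75 × 438.2 = 329 kN.
Bearing governs: 329 kN.

329 kN (bearing governs)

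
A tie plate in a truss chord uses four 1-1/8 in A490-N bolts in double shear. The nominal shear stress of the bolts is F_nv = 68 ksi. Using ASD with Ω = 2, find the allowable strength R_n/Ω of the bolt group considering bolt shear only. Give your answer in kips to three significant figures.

A_b = π × 1.125² / 4 = 0.994 in².
R_n = F_nv · A_b · n · n_s = 68 × 0.994 × 4 × 2 = 540.7 kips.
Allowable strength R_n/Ω = 540.7 / 2 = 270 kips.

270 kips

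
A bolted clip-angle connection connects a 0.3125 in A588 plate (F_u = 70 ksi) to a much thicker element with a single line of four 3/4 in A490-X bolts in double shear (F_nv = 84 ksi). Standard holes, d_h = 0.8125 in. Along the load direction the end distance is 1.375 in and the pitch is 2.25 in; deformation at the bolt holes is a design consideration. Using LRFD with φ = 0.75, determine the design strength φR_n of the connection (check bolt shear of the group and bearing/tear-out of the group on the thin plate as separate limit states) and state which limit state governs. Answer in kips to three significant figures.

104 kips (bearing governs)

Bolt shear: A_b = π·0.75²/4 = 0.4418 in²; R_n = 84 × 0.4418 × 4 × 2 = 296.9 kips → 0.75 × 296.9 = 223 kips.
Bearing (1.2 l_c t F_u ≤ 2.4 d t F_u): upper limit = 2.4·0.75·0.3125·70 = 39.38 kips.
  Edge l_c = 1.375 − 0.8125/2 = 0.9688 → r_n = 25.43 kips; interior l_c = 2.25 − 0.8125 = 1.438 → r_n = 37.73 kips.
  R_n,bearing = 1·25.43 + 3·37.73 = 138.6 kips → 0.75 × 138.6 = 104 kips.
Bearing governs: 104 kips.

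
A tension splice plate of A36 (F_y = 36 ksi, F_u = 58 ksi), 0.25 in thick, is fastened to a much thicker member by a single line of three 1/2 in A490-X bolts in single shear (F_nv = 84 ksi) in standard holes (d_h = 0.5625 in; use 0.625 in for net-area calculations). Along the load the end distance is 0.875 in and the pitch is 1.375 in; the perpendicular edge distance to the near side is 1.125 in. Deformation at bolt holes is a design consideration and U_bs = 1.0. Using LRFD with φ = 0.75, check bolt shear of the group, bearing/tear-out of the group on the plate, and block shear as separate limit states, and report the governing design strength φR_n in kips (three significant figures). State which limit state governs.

22.3 kips (block shear governs)

Bolt shear: A_b = π·0.5²/4 = 0.1963 in²; R_n = 84 × 0.1963 × 3 × 1 = 49.48 kips → 0.75 × 49.48 = 37.1 kips.
Bearing: edge l_c = 0.5938, r_n = 10.33 kips; interior l_c = 0.8125, r_n = 14.14 kips; R_n = 10.33 + 2·14.14 = 38.61 kips → 29 kips.
Block shear: A_gv = 0.9062, A_nv = 0.5156, A_nt = 0.2031 in²; R_n = min(0.6F_uA_nv, 0.6F_yA_gv) + U_bs·F_u·A_nt = 29.72 kips → 22.3 kips.
Block shear governs: 22.3 kips.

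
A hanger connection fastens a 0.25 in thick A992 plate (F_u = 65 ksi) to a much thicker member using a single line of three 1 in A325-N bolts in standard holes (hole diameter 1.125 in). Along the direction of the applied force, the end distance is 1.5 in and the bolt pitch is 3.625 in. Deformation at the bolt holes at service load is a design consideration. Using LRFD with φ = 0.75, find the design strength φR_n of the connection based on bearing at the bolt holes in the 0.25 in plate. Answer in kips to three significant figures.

72.2 kips

Per bolt r_n = 1.2 l_c t F_u ≤ 2.4 d t F_u; upper limit = 2.4 × 1 × 0.25 × 65 = 39 kips.
Edge bolt: l_c = 1.5 − 1.125/2 = 0.9375 in → 1.2 × 0.9375 × 0.25 × 65 = 18.28 → r_n = 18.28 kips.
Interior bolts: l_c = 3.625 − 1.125 = 2.5 in → 1.2 × 2.5 × 0.25 × 65 = 48.75 → r_n = 39 kips.
R_n = 1 × 18.28 + 2 × 39 = 96.28 kips.
Design strength φR_n = 0.75 × 96.28 = 72.2 kips.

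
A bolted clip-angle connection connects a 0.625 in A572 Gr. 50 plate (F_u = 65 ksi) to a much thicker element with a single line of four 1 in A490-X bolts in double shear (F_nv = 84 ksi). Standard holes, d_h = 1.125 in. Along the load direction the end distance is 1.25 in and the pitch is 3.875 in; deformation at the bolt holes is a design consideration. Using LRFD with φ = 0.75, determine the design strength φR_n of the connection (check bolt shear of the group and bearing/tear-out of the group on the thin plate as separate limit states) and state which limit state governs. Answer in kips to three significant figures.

245 kips (bearing governs)

Bolt shear: A_b = π·1²/4 = 0.7854 in²; R_n = 84 × 0.7854 × 4 × 2 = 527.8 kips → 0.75 × 527.8 = 396 kips.
Bearing (1.2 l_c t F_u ≤ 2.4 d t F_u): upper limit = 2.4·1·0.625·65 = 97.5 kips.
  Edge l_c = 1.25 − 1.125/2 = 0.6875 → r_n = 33.52 kips; interior l_c = 3.875 − 1.125 = 2.75 → r_n = 97.5 kips.
  R_n,bearing = 1·33.52 + 3·97.5 = 326 kips → 0.75 × 326 = 245 kips.
Bearing governs: 245 kips.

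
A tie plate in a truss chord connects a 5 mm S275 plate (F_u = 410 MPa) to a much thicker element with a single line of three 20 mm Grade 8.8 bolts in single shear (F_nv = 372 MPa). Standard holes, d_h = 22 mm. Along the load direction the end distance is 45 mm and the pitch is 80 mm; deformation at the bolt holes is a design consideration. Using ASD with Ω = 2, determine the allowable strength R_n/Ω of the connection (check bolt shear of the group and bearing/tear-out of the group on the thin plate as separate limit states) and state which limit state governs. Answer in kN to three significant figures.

Bolt shear: A_b = π·20²/4 = 314.2 mm²; R_n = 372 × 314.2 × 3 × 1 / 1000 = 350.6 kN → 350.6 / 2 = 175 kN.
Bearing (1.2 l_c t F_u ≤ 2.4 d t F_u): upper limit = 2.4·20·5·410 / 1000 = 98.4 kN.
  Edge l_c = 45 − 22/2 = 34 → r_n = 83.64 kN; interior l_c = 80 − 22 = 58 → r_n = 98.4 kN.
  R_n,bearing = 1·83.64 + 2·98.4 = 280.4 kN → 280.4 / 2 = 140 kN.
Bearing governs: 140 kN.

140 kN (bearing governs)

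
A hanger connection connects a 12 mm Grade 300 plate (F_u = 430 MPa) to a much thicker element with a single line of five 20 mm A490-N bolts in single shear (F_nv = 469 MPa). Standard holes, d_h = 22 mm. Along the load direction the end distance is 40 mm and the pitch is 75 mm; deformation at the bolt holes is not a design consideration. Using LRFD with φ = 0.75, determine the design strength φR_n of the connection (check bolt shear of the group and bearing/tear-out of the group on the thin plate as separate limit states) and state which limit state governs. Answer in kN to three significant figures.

553 kN (bolt shear governs)

Bolt shear: A_b = π·20²/4 = 314.2 mm²; R_n = 469 × 314.2 × 5 × 1 / 1000 = 736.7 kN → 0.75 × 736.7 = 553 kN.
Bearing (1.5 l_c t F_u ≤ 3.0 d t F_u): upper limit = 3.0·20·12·430 / 1000 = 309.6 kN.
  Edge l_c = 40 − 22/2 = 29 → r_n = 224.5 kN; interior l_c = 75 − 22 = 53 → r_n = 309.6 kN.
  R_n,bearing = 1·224.5 + 4·309.6 = 1463 kN → 0.75 × 1463 = 1100 kN.
Bolt shear governs: 553 kN.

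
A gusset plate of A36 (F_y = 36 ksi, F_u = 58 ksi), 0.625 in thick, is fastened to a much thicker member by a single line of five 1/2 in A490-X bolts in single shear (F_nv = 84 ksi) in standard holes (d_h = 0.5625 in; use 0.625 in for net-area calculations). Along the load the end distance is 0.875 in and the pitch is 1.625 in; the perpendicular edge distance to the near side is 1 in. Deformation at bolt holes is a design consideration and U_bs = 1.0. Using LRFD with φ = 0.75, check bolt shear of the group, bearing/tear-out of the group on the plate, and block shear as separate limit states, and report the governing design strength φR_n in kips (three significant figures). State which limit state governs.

61.9 kips (bolt shear governs)

Bolt shear: A_b = π·0.5²/4 = 0.1963 in²; R_n = 84 × 0.1963 × 5 × 1 = 82.47 kips → 0.75 × 82.47 = 61.9 kips.
Bearing: edge l_c = 0.5938, r_n = 25.83 kips; interior l_c = 1.062, r_n = 43.5 kips; R_n = 25.83 + 4·43.5 = 199.8 kips → 150 kips.
Block shear: A_gv = 4.609, A_nv = 2.852, A_nt = 0.4297 in²; R_n = min(0.6F_uA_nv, 0.6F_yA_gv) + U_bs·F_u·A_nt = 124.2 kips → 93.1 kips.
Bolt shear governs: 61.9 kips.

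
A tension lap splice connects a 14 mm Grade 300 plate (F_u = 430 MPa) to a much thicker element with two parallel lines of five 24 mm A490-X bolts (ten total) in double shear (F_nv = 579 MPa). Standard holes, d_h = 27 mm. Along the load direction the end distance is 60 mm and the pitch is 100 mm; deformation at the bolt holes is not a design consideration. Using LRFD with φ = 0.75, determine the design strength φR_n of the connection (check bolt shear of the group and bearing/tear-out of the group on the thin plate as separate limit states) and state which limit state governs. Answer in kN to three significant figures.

Bolt shear: A_b = π·24²/4 = 452.4 mm²; R_n = 579 × 452.4 × 10 × 2 / 1000 = 5239 kN → 0.75 × 5239 = 3930 kN.
Bearing (1.5 l_c t F_u ≤ 3.0 d t F_u): upper limit = 3.0·24·14·430 / 1000 = 433.4 kN.
  Edge l_c = 60 − 27/2 = 46.5 → r_n = 419.9 kN; interior l_c = 100 − 27 = 73 → r_n = 433.4 kN.
  R_n,bearing = 2·419.9 + 8·433.4 = 4307 kN → 0.75 × 4307 = 3230 kN.
Bearing governs: 3230 kN.

3230 kN (bearing governs)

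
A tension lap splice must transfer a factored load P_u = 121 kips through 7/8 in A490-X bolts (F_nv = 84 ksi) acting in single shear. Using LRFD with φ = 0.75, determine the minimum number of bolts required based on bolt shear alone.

A_b = π·0.875²/4 = 0.6013 in².
Per-bolt design strength φR_n = 0.75 × 84 × 0.6013 × 1 = 37.88 kips.
n ≥ 121 / 37.88 = 3.194 → use 4 bolts.

4 bolts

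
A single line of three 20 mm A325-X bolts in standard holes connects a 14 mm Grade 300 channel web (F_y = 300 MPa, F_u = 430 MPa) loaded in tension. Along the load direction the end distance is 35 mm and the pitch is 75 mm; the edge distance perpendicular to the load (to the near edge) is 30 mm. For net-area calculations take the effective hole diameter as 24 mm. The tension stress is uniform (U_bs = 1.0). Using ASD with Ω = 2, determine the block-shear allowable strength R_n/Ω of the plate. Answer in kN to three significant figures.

Shear plane L_v = 35 + 2·75 = 185 mm; A_gv = 185 × 14 = 2590 mm².
A_nv = (185 − 2.5·24) × 14 = 1750 mm².
A_nt = (30 − 0.5·24) × 14 = 252 mm².
0.6 F_u A_nv = 451.5 kN; 0.6 F_y A_gv = 466.2 kN → shear rupture governs the shear term.
R_n = 451.5 + 1.0 × 430 × 252 / 1000 = 559.9 kN.
Allowable strength R_n/Ω = 559.9 / 2 = 280 kN.

280 kN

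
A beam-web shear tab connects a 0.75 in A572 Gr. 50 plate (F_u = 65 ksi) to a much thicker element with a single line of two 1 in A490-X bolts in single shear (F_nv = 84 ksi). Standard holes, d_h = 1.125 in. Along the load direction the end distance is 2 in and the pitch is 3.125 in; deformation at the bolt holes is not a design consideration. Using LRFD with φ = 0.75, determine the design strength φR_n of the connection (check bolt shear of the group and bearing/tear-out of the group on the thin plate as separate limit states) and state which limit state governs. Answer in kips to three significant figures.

99 kips (bolt shear governs)

Bolt shear: A_b = π·1²/4 = 0.7854 in²; R_n = 84 × 0.7854 × 2 × 1 = 131.9 kips → 0.75 × 131.9 = 99 kips.
Bearing (1.5 l_c t F_u ≤ 3.0 d t F_u): upper limit = 3.0·1·0.75·65 = 146.2 kips.
  Edge l_c = 2 − 1.125/2 = 1.438 → r_n = 105.1 kips; interior l_c = 3.125 − 1.125 = 2 → r_n = 146.2 kips.
  R_n,bearing = 1·105.1 + 1·146.2 = 251.4 kips → 0.75 × 251.4 = 189 kips.
Bolt shear governs: 99 kips.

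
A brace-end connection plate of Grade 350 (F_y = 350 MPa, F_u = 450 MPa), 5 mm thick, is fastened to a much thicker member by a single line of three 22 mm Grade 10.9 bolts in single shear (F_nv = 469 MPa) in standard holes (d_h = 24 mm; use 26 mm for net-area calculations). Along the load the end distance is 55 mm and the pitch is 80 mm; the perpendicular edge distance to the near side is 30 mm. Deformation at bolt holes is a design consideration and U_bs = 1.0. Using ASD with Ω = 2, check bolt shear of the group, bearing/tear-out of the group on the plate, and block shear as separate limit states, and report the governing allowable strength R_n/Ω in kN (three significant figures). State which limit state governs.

Bolt shear: A_b = π·22²/4 = 380.1 mm²; R_n = 469 × 380.1 × 3 × 1 / 1000 = 534.8 kN → 534.8 / 2 = 267 kN.
Bearing: edge l_c = 43, r_n = 116.1 kN; interior l_c = 56, r_n = 118.8 kN; R_n = 116.1 + 2·118.8 = 353.7 kN → 177 kN.
Block shear: A_gv = 1075, A_nv = 750, A_nt = 85 mm²; R_n = min(0.6F_uA_nv, 0.6F_yA_gv) + U_bs·F_u·A_nt = 240.8 kN → 120 kN.
Block shear governs: 120 kN.

120 kN (block shear governs)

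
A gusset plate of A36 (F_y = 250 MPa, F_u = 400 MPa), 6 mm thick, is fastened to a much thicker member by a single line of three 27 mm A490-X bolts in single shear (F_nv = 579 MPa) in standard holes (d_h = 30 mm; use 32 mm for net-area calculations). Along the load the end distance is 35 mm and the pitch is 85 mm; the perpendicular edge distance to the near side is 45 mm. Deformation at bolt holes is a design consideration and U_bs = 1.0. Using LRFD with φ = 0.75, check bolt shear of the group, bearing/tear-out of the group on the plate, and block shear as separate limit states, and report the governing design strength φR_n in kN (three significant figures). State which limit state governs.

Bolt shear: A_b = π·27²/4 = 572.6 mm²; R_n = 579 × 572.6 × 3 × 1 / 1000 = 994.5 kN → 0.75 × 994.5 = 746 kN.
Bearing: edge l_c = 20, r_n = 57.6 kN; interior l_c = 55, r_n = 155.5 kN; R_n = 57.6 + 2·155.5 = 368.6 kN → 276 kN.
Block shear: A_gv = 1230, A_nv = 750, A_nt = 174 mm²; R_n = min(0.6F_uA_nv, 0.6F_yA_gv) + U_bs·F_u·A_nt = 249.6 kN → 187 kN.
Block shear governs: 187 kN.

187 kN (block shear governs)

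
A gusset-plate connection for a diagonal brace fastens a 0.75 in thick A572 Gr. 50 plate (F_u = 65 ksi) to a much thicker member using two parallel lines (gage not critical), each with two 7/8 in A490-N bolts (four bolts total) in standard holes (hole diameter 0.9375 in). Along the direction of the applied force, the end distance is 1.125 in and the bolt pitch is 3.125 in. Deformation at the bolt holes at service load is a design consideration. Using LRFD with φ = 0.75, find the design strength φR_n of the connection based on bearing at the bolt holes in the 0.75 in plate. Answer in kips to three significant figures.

Per bolt r_n = 1.2 l_c t F_u ≤ 2.4 d t F_u; upper limit = 2.4 × 0.875 × 0.75 × 65 = 102.4 kips.
Edge bolt: l_c = 1.125 − 0.9375/2 = 0.6562 in → 1.2 × 0.6562 × 0.75 × 65 = 38.39 → r_n = 38.39 kips.
Interior bolts: l_c = 3.125 − 0.9375 = 2.188 in → 1.2 × 2.188 × 0.75 × 65 = 128 → r_n = 102.4 kips.
R_n = 2 × 38.39 + 2 × 102.4 = 281.5 kips.
Design strength φR_n = 0.75 × 281.5 = 211 kips.

211 kips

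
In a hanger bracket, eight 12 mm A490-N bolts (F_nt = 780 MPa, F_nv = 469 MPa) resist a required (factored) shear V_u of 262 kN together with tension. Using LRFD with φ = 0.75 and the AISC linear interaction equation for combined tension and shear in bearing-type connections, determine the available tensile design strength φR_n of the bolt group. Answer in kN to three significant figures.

252 kN

A_b = π·12²/4 = 113.1 mm²; f_rv = 262 × 1000 / (8 × 113.1) = 289.6 MPa.
F'_nt = 1.3 F_nt − (F_nt / φF_nv) f_rv = 1.3·780 − (780/(0.75·469))·289.6 = 371.9 MPa, capped at F_nt → F'_nt = 371.9 MPa.
R_n = F'_nt · A_b · n = 371.9 × 113.1 × 8 / 1000 = 336.5 kN.
Design strength φR_n = 0.75 × 336.5 = 252 kN.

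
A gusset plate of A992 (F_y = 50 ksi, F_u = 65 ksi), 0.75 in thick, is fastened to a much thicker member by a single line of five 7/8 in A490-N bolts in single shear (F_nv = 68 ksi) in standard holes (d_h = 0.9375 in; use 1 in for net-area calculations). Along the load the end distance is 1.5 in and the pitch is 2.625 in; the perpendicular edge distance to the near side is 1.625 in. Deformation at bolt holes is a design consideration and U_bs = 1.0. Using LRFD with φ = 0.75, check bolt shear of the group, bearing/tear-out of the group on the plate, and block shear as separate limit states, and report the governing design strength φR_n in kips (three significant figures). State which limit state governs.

153 kips (bolt shear governs)

Bolt shear: A_b = π·0.875²/4 = 0.6013 in²; R_n = 68 × 0.6013 × 5 × 1 = 204.4 kips → 0.75 × 204.4 = 153 kips.
Bearing: edge l_c = 1.031, r_n = 60.33 kips; interior l_c = 1.688, r_n = 98.72 kips; R_n = 60.33 + 4·98.72 = 455.2 kips → 341 kips.
Block shear: A_gv = 9, A_nv = 5.625, A_nt = 0.8438 in²; R_n = min(0.6F_uA_nv, 0.6F_yA_gv) + U_bs·F_u·A_nt = 274.2 kips → 206 kips.
Bolt shear governs: 153 kips.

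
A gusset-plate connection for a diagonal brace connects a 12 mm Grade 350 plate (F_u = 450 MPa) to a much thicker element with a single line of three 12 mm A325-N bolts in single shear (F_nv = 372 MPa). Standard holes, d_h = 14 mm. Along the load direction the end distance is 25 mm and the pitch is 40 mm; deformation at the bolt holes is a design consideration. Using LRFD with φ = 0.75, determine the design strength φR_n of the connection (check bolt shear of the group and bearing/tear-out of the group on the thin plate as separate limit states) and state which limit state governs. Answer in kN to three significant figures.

94.7 kN (bolt shear governs)

Bolt shear: A_b = π·12²/4 = 113.1 mm²; R_n = 372 × 113.1 × 3 × 1 / 1000 = 126.2 kN → 0.75 × 126.2 = 94.7 kN.
Bearing (1.2 l_c t F_u ≤ 2.4 d t F_u): upper limit = 2.4·12·12·450 / 1000 = 155.5 kN.
  Edge l_c = 25 − 14/2 = 18 → r_n = 116.6 kN; interior l_c = 40 − 14 = 26 → r_n = 155.5 kN.
  R_n,bearing = 1·116.6 + 2·155.5 = 427.7 kN → 0.75 × 427.7 = 321 kN.
Bolt shear governs: 94.7 kN.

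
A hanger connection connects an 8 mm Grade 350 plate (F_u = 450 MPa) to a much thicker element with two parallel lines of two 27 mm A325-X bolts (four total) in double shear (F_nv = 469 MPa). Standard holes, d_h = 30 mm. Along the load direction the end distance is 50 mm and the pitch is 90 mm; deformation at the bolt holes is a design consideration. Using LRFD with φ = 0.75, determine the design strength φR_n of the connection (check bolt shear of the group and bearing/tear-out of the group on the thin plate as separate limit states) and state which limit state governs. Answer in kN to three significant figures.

577 kN (bearing governs)

Bolt shear: A_b = π·27²/4 = 572.6 mm²; R_n = 469 × 572.6 × 4 × 2 / 1000 = 2148 kN → 0.75 × 2148 = 1610 kN.
Bearing (1.2 l_c t F_u ≤ 2.4 d t F_u): upper limit = 2.4·27·8·450 / 1000 = 233.3 kN.
  Edge l_c = 50 − 30/2 = 35 → r_n = 151.2 kN; interior l_c = 90 − 30 = 60 → r_n = 233.3 kN.
  R_n,bearing = 2·151.2 + 2·233.3 = 769 kN → 0.75 × 769 = 577 kN.
Bearing governs: 577 kN.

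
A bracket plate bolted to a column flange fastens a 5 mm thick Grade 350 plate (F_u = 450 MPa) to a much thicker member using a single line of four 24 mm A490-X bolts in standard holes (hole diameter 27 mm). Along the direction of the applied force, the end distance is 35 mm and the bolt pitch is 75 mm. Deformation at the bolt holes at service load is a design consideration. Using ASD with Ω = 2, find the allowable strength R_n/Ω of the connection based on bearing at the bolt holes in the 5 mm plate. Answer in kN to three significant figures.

223 kN

Per bolt r_n = 1.2 l_c t F_u ≤ 2.4 d t F_u; upper limit = 2.4 × 24 × 5 × 450 / 1000 = 129.6 kN.
Edge bolt: l_c = 35 − 27/2 = 21.5 mm → 1.2 × 21.5 × 5 × 450 / 1000 = 58.05 → r_n = 58.05 kN.
Interior bolts: l_c = 75 − 27 = 48 mm → 1.2 × 48 × 5 × 450 / 1000 = 129.6 → r_n = 129.6 kN.
R_n = 1 × 58.05 + 3 × 129.6 = 446.8 kN.
Allowable strength R_n/Ω = 446.8 / 2 = 223 kN.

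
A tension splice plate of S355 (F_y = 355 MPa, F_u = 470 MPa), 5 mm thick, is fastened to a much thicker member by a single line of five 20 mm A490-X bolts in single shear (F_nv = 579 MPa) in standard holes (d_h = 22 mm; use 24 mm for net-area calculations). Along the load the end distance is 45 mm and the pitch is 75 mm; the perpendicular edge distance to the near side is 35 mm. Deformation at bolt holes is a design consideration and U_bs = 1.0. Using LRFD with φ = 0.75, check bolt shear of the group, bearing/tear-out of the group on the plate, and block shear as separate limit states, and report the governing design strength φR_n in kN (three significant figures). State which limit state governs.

291 kN (block shear governs)

Bolt shear: A_b = π·20²/4 = 314.2 mm²; R_n = 579 × 314.2 × 5 × 1 / 1000 = 909.5 kN → 0.75 × 909.5 = 682 kN.
Bearing: edge l_c = 34, r_n = 95.88 kN; interior l_c = 53, r_n = 112.8 kN; R_n = 95.88 + 4·112.8 = 547.1 kN → 410 kN.
Block shear: A_gv = 1725, A_nv = 1185, A_nt = 115 mm²; R_n = min(0.6F_uA_nv, 0.6F_yA_gv) + U_bs·F_u·A_nt = 388.2 kN → 291 kN.
Block shear governs: 291 kN.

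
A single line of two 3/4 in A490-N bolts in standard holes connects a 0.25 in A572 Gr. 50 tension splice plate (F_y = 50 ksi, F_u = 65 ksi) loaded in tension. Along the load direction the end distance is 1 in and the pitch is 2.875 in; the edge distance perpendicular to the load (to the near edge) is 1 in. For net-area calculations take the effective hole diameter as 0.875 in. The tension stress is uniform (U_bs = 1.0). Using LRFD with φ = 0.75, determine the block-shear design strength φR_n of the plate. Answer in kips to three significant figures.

Shear plane L_v = 1 + 1·2.875 = 3.875 in; A_gv = 3.875 × 0.25 = 0.9688 in².
A_nv = (3.875 − 1.5·0.875) × 0.25 = 0.6406 in².
A_nt = (1 − 0.5·0.875) × 0.25 = 0.1406 in².
0.6 F_u A_nv = 24.98 kips; 0.6 F_y A_gv = 29.06 kips → shear rupture governs the shear term.
R_n = 24.98 + 1.0 × 65 × 0.1406 = 34.12 kips.
Design strength φR_n = 0.75 × 34.12 = 25.6 kips.

25.6 kips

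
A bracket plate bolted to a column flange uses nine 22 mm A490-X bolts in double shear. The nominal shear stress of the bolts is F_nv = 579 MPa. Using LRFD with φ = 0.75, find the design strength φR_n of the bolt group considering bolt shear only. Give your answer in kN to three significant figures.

2970 kN

A_b = π × 22² / 4 = 380.1 mm².
R_n = F_nv · A_b · n · n_s = 579 × 380.1 × 9 × 2 / 1000 = 3962 kN.
Design strength φR_n = 0.75 × 3962 = 2970 kN.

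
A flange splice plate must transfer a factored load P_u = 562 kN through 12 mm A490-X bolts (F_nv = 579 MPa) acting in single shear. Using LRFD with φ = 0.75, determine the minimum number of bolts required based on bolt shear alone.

A_b = π·12²/4 = 113.1 mm².
Per-bolt design strength φR_n = 0.75 × 579 × 113.1 × 1 / 1000 = 49.11 kN.
n ≥ 562 / 49.11 = 11.44 → use 12 bolts.

12 bolts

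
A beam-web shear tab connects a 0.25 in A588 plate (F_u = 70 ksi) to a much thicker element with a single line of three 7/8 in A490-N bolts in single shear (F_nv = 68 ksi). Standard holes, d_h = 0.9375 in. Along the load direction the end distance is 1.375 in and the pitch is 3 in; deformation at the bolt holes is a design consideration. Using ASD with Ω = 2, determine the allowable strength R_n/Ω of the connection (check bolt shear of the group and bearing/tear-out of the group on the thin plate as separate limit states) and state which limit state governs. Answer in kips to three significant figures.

Bolt shear: A_b = π·0.875²/4 = 0.6013 in²; R_n = 68 × 0.6013 × 3 × 1 = 122.7 kips → 122.7 / 2 = 61.3 kips.
Bearing (1.2 l_c t F_u ≤ 2.4 d t F_u): upper limit = 2.4·0.875·0.25·70 = 36.75 kips.
  Edge l_c = 1.375 − 0.9375/2 = 0.9062 → r_n = 19.03 kips; interior l_c = 3 − 0.9375 = 2.062 → r_n = 36.75 kips.
  R_n,bearing = 1·19.03 + 2·36.75 = 92.53 kips → 92.53 / 2 = 46.3 kips.
Bearing governs: 46.3 kips.

46.3 kips (bearing governs)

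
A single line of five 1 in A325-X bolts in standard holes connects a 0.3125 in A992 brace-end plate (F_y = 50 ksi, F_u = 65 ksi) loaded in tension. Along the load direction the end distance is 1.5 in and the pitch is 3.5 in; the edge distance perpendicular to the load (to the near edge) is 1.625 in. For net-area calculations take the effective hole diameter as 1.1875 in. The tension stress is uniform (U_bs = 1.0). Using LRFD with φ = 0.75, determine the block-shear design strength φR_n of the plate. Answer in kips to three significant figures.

Shear plane L_v = 1.5 + 4·3.5 = 15.5 in; A_gv = 15.5 × 0.3125 = 4.844 in².
A_nv = (15.5 − 4.5·1.1875) × 0.3125 = 3.174 in².
A_nt = (1.625 − 0.5·1.1875) × 0.3125 = 0.3223 in².
0.6 F_u A_nv = 123.8 kips; 0.6 F_y A_gv = 145.3 kips → shear rupture governs the shear term.
R_n = 123.8 + 1.0 × 65 × 0.3223 = 144.7 kips.
Design strength φR_n = 0.75 × 144.7 = 109 kips.

109 kips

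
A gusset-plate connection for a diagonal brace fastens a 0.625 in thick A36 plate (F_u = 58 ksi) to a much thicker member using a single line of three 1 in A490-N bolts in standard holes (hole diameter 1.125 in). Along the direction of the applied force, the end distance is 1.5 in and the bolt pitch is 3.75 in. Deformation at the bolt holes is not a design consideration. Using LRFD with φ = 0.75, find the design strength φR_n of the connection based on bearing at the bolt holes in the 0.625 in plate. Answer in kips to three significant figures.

201 kips

Per bolt r_n = 1.5 l_c t F_u ≤ 3.0 d t F_u; upper limit = 3.0 × 1 × 0.625 × 58 = 108.8 kips.
Edge bolt: l_c = 1.5 − 1.125/2 = 0.9375 in → 1.5 × 0.9375 × 0.625 × 58 = 50.98 → r_n = 50.98 kips.
Interior bolts: l_c = 3.75 − 1.125 = 2.625 in → 1.5 × 2.625 × 0.625 × 58 = 142.7 → r_n = 108.8 kips.
R_n = 1 × 50.98 + 2 × 108.8 = 268.5 kips.
Design strength φR_n = 0.75 × 268.5 = 201 kips.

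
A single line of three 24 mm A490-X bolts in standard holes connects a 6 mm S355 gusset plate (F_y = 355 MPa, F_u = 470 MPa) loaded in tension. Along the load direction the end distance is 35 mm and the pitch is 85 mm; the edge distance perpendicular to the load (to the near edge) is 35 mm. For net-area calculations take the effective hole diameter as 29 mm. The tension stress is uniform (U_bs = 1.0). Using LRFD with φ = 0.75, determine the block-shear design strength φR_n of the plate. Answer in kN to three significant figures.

Shear plane L_v = 35 + 2·85 = 205 mm; A_gv = 205 × 6 = 1230 mm².
A_nv = (205 − 2.5·29) × 6 = 795 mm².
A_nt = (35 − 0.5·29) × 6 = 123 mm².
0.6 F_u A_nv = 224.2 kN; 0.6 F_y A_gv = 262 kN → shear rupture governs the shear term.
R_n = 224.2 + 1.0 × 470 × 123 / 1000 = 282 kN.
Design strength φR_n = 0.75 × 282 = 212 kN.

212 kN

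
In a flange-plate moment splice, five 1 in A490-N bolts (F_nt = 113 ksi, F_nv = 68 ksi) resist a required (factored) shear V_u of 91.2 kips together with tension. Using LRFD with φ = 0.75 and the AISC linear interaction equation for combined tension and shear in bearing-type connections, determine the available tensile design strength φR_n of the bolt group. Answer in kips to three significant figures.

A_b = π·1²/4 = 0.7854 in²; f_rv = 91.2 / (5 × 0.7854) = 23.22 ksi.
F'_nt = 1.3 F_nt − (F_nt / φF_nv) f_rv = 1.3·113 − (113/(0.75·68))·23.22 = 95.44 ksi, capped at F_nt → F'_nt = 95.44 ksi.
R_n = F'_nt · A_b · n = 95.44 × 0.7854 × 5 = 374.8 kips.
Design strength φR_n = 0.75 × 374.8 = 281 kips.

281 kips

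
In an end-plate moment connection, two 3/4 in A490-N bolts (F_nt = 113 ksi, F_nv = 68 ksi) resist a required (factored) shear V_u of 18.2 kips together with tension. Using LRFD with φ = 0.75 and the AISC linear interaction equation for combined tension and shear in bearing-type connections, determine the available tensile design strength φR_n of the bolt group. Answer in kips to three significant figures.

67.1 kips

A_b = π·0.75²/4 = 0.4418 in²; f_rv = 18.2 / (2 × 0.4418) = 20.6 ksi.
F'_nt = 1.3 F_nt − (F_nt / φF_nv) f_rv = 1.3·113 − (113/(0.75·68))·20.6 = 101.3 ksi, capped at F_nt → F'_nt = 101.3 ksi.
R_n = F'_nt · A_b · n = 101.3 × 0.4418 × 2 = 89.47 kips.
Design strength φR_n = 0.75 × 89.47 = 67.1 kips.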